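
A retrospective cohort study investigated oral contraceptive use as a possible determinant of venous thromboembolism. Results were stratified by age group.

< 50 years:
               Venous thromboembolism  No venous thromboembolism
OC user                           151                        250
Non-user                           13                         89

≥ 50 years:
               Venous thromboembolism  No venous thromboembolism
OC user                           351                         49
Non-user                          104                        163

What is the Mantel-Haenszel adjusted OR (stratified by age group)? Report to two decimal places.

7.98

OR_MH = Σ(aᵢdᵢ/nᵢ) / Σ(bᵢcᵢ/nᵢ), where nᵢ is the stratum total.
Stratum 1 (< 50 years): n = 503; a·d/n = 151·89/503 = 26.7177; b·c/n = 250·13/503 = 6.4612
Stratum 2 (≥ 50 years): n = 667; a·d/n = 351·163/667 = 85.7766; b·c/n = 49·104/667 = 7.6402
OR_MH = (26.7177 + 85.7766) / (6.4612 + 7.6402) = 112.4943 / 14.1014 = 7.97752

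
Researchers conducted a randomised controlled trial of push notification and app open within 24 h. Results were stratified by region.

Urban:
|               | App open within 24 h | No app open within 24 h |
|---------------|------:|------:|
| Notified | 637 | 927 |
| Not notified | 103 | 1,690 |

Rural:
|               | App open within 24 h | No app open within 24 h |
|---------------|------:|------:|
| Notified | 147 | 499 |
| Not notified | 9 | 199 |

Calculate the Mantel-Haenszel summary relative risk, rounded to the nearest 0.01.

6.86

RR_MH = Σ(aᵢ·n₀ᵢ/nᵢ) / Σ(cᵢ·n₁ᵢ/nᵢ), with n₁ᵢ = aᵢ+bᵢ (exposed), n₀ᵢ = cᵢ+dᵢ (unexposed), nᵢ = n₁ᵢ+n₀ᵢ.
Stratum 1 (Urban): n₁ = 1564, n₀ = 1793, n = 3357; a·n₀/n = 637·1793/3357 = 340.2267; c·n₁/n = 103·1564/3357 = 47.9869
Stratum 2 (Rural): n₁ = 646, n₀ = 208, n = 854; a·n₀/n = 147·208/854 = 35.8033; c·n₁/n = 9·646/854 = 6.8080
RR_MH = (340.2267 + 35.8033) / (47.9869 + 6.8080) = 376.0300 / 54.7949 = 6.86250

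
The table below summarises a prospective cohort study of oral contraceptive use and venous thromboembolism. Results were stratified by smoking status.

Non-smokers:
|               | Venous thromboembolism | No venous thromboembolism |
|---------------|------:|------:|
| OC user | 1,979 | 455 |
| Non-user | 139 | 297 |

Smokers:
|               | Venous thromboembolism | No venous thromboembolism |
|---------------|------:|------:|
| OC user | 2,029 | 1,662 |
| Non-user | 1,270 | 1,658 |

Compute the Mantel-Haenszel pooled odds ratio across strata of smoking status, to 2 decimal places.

OR_MH = Σ(aᵢdᵢ/nᵢ) / Σ(bᵢcᵢ/nᵢ), where nᵢ is the stratum total.
Stratum 1 (Non-smokers): n = 2870; a·d/n = 1979·297/2870 = 204.7955; b·c/n = 455·139/2870 = 22.0366
Stratum 2 (Smokers): n = 6619; a·d/n = 2029·1658/6619 = 508.2463; b·c/n = 1662·1270/6619 = 318.8911
OR_MH = (204.7955 + 508.2463) / (22.0366 + 318.8911) = 713.0417 / 340.9277 = 2.09148

2.09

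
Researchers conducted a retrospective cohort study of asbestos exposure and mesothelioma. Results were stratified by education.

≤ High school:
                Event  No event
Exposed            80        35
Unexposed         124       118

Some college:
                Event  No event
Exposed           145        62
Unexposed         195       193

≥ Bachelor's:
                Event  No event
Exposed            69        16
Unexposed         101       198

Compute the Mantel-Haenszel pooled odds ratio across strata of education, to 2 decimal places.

2.97

OR_MH = Σ(aᵢdᵢ/nᵢ) / Σ(bᵢcᵢ/nᵢ), where nᵢ is the stratum total.
Stratum 1 (≤ High school): n = 357; a·d/n = 80·118/357 = 26.4426; b·c/n = 35·124/357 = 12.1569
Stratum 2 (Some college): n = 595; a·d/n = 145·193/595 = 47.0336; b·c/n = 62·195/595 = 20.3193
Stratum 3 (≥ Bachelor's): n = 384; a·d/n = 69·198/384 = 35.5781; b·c/n = 16·101/384 = 4.2083
OR_MH = (26.4426 + 47.0336 + 35.5781) / (12.1569 + 20.3193 + 4.2083) = 109.0543 / 36.6845 = 2.97276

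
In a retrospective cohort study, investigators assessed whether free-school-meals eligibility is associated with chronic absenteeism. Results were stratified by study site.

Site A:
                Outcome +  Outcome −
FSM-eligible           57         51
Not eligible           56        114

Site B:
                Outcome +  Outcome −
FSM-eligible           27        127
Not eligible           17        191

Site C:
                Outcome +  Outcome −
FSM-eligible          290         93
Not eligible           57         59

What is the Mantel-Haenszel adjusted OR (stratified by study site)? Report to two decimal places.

OR_MH = Σ(aᵢdᵢ/nᵢ) / Σ(bᵢcᵢ/nᵢ), where nᵢ is the stratum total.
Stratum 1 (Site A): n = 278; a·d/n = 57·114/278 = 23.3741; b·c/n = 51·56/278 = 10.2734
Stratum 2 (Site B): n = 362; a·d/n = 27·191/362 = 14.2459; b·c/n = 127·17/362 = 5.9641
Stratum 3 (Site C): n = 499; a·d/n = 290·59/499 = 34.2886; b·c/n = 93·57/499 = 10.6232
OR_MH = (23.3741 + 14.2459 + 34.2886) / (10.2734 + 5.9641 + 10.6232) = 71.9085 / 26.8607 = 2.67709

2.68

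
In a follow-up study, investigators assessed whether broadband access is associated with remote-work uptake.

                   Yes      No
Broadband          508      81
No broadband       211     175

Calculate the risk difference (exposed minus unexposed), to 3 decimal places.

0.316

Cells: a = 508, b = 81, c = 211, d = 175.
Risk in exposed = 508/589 = 0.862479; risk in unexposed = 211/386 = 0.546632.
Risk difference = 0.862479 − 0.546632 = 0.315847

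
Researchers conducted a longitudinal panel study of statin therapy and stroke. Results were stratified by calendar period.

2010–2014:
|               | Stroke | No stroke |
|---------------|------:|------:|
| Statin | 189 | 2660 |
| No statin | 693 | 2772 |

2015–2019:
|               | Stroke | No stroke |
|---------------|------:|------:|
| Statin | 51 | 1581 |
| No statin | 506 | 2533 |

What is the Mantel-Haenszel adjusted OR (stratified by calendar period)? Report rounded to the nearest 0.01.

0.24

OR_MH = Σ(aᵢdᵢ/nᵢ) / Σ(bᵢcᵢ/nᵢ), where nᵢ is the stratum total.
Stratum 1 (2010–2014): n = 6314; a·d/n = 189·2772/6314 = 82.9756; b·c/n = 2660·693/6314 = 291.9512
Stratum 2 (2015–2019): n = 4671; a·d/n = 51·2533/4671 = 27.6564; b·c/n = 1581·506/4671 = 171.2665
OR_MH = (82.9756 + 27.6564) / (291.9512 + 171.2665) = 110.6320 / 463.2178 = 0.23883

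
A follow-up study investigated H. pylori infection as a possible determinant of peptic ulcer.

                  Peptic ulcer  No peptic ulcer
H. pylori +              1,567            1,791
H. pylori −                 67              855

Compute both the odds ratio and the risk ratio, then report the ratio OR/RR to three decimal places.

Cells: a = 1567, b = 1791, c = 67, d = 855.
OR = (1567·855)/(1791·67) = 1339785/119997 = 11.16515
Risk in exposed = 1567/3358 = 0.46665; risk in unexposed = 67/922 = 0.07267; RR = 6.42162
OR/RR = 11.16515 / 6.42162 = 1.73868
The outcome is not rare, so the OR lies further from 1 than the RR.

1.739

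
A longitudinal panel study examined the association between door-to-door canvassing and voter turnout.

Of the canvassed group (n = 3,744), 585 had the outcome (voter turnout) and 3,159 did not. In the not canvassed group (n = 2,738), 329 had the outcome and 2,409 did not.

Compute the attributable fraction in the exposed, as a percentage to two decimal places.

From the description: a = 585, b = 3159, c = 329, d = 2409.
Risk in exposed = 585/3744 = 0.15625; risk in unexposed = 329/2738 = 0.12016.
RR = 0.15625/0.12016 = 1.30034
AR% = (RR − 1)/RR × 100 = (1.30034 − 1)/1.30034 × 100 = 23.0972%

23.10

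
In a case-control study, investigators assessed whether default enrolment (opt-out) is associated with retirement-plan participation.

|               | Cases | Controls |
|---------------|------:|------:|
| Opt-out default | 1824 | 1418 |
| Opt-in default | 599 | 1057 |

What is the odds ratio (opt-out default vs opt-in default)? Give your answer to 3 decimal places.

2.270

Cells: a = 1824, b = 1418, c = 599, d = 1057.
OR = (a·d)/(b·c) = (1824 × 1057) / (1418 × 599) = 1927968 / 849382 = 2.26985
The odds of retirement-plan participation are about 2.27 times as high in the opt-out default group.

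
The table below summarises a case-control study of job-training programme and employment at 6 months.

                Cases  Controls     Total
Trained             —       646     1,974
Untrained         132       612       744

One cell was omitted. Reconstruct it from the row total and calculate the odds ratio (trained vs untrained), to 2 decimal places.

9.53

The missing cell is in the exposed row: 1974 − 646 = 1328.
So a = 1328, b = 646, c = 132, d = 612.
OR = (a·d)/(b·c) = (1328 × 612) / (646 × 132) = 812736 / 85272 = 9.53110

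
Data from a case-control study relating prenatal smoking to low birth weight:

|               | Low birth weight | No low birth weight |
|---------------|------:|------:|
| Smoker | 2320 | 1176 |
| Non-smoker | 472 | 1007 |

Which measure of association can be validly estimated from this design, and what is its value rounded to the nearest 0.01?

4.21

Cells: a = 2320, b = 1176, c = 472, d = 1007.
This is a case-control study: participants were sampled on outcome status, so risks in the source population cannot be estimated directly — relative risk is not valid here. The odds ratio is the appropriate measure.
OR = (a·d)/(b·c) = (2320 × 1007) / (1176 × 472) = 2336240 / 555072 = 4.20890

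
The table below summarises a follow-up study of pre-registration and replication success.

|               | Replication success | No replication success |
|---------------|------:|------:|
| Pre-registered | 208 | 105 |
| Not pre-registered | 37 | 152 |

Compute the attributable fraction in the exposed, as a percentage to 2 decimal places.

70.54

Cells: a = 208, b = 105, c = 37, d = 152.
Risk in exposed = 208/313 = 0.66454; risk in unexposed = 37/189 = 0.19577.
RR = 0.66454/0.19577 = 3.39453
AR% = (RR − 1)/RR × 100 = (3.39453 − 1)/3.39453 × 100 = 70.5408%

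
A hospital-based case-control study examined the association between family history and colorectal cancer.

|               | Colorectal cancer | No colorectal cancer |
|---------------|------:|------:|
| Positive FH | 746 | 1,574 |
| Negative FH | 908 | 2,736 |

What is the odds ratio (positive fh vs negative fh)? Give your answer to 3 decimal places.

Cells: a = 746, b = 1574, c = 908, d = 2736.
OR = (a·d)/(b·c) = (746 × 2736) / (1574 × 908) = 2041056 / 1429192 = 1.42812
The odds of colorectal cancer are about 1.43 times as high in the positive fh group.

1.428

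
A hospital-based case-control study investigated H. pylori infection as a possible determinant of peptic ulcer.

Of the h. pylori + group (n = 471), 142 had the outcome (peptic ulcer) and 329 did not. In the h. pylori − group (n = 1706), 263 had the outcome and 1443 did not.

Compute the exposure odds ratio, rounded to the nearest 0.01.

2.37

From the description: a = 142, b = 329, c = 263, d = 1443.
OR = (a·d)/(b·c) = (142 × 1443) / (329 × 263) = 204906 / 86527 = 2.36812
The odds of peptic ulcer are about 2.37 times as high in the h. pylori + group.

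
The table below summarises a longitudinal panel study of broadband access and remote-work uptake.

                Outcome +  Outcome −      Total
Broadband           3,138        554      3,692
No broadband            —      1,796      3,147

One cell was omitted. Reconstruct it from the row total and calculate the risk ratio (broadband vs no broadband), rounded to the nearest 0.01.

The missing cell is in the unexposed row: 3147 − 1796 = 1351.
So a = 3138, b = 554, c = 1351, d = 1796.
RR = [a/(a+b)] / [c/(c+d)] = (3138/3692) / (1351/3147) = 0.84995/0.42930 = 1.97985

1.98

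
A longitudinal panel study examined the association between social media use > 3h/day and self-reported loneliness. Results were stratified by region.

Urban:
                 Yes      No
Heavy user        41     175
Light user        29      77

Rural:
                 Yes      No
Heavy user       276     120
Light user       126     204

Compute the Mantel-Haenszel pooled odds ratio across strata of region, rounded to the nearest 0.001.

2.388

OR_MH = Σ(aᵢdᵢ/nᵢ) / Σ(bᵢcᵢ/nᵢ), where nᵢ is the stratum total.
Stratum 1 (Urban): n = 322; a·d/n = 41·77/322 = 9.8043; b·c/n = 175·29/322 = 15.7609
Stratum 2 (Rural): n = 726; a·d/n = 276·204/726 = 77.5537; b·c/n = 120·126/726 = 20.8264
OR_MH = (9.8043 + 77.5537) / (15.7609 + 20.8264) = 87.3581 / 36.5873 = 2.38766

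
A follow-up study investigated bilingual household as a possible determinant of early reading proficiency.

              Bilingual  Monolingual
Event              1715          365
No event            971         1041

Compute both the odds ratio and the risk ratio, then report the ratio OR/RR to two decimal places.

2.05

Reading the table with exposure as columns: a = 1715 (Bilingual, case), b = 971 (Bilingual, non-case), c = 365 (Monolingual, case), d = 1041.
OR = (1715·1041)/(971·365) = 1785315/354415 = 5.03736
Risk in exposed = 1715/2686 = 0.63850; risk in unexposed = 365/1406 = 0.25960; RR = 2.45952
OR/RR = 5.03736 / 2.45952 = 2.04810
The outcome is not rare, so the OR lies further from 1 than the RR.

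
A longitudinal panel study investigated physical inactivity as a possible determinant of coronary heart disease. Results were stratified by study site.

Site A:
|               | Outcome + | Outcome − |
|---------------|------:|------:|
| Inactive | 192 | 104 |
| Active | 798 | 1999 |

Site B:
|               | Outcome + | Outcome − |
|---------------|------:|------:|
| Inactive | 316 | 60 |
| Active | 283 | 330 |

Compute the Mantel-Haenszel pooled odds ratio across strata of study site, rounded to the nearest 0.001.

5.216

OR_MH = Σ(aᵢdᵢ/nᵢ) / Σ(bᵢcᵢ/nᵢ), where nᵢ is the stratum total.
Stratum 1 (Site A): n = 3093; a·d/n = 192·1999/3093 = 124.0892; b·c/n = 104·798/3093 = 26.8322
Stratum 2 (Site B): n = 989; a·d/n = 316·330/989 = 105.4398; b·c/n = 60·283/989 = 17.1689
OR_MH = (124.0892 + 105.4398) / (26.8322 + 17.1689) = 229.5291 / 44.0011 = 5.21644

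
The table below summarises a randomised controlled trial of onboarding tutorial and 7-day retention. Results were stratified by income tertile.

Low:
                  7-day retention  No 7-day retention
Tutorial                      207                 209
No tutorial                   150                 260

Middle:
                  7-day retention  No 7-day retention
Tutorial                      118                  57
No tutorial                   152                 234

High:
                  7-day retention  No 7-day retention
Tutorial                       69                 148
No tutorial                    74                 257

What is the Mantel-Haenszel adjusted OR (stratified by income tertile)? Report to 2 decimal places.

OR_MH = Σ(aᵢdᵢ/nᵢ) / Σ(bᵢcᵢ/nᵢ), where nᵢ is the stratum total.
Stratum 1 (Low): n = 826; a·d/n = 207·260/826 = 65.1574; b·c/n = 209·150/826 = 37.9540
Stratum 2 (Middle): n = 561; a·d/n = 118·234/561 = 49.2193; b·c/n = 57·152/561 = 15.4439
Stratum 3 (High): n = 548; a·d/n = 69·257/548 = 32.3595; b·c/n = 148·74/548 = 19.9854
OR_MH = (65.1574 + 49.2193 + 32.3595) / (37.9540 + 15.4439 + 19.9854) = 146.7361 / 73.3832 = 1.99959

2.00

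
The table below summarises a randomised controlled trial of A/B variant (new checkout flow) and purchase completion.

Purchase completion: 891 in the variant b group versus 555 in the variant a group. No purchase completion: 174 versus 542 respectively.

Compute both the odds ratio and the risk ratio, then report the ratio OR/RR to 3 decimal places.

3.024

From the description: a = 891, b = 174, c = 555, d = 542.
OR = (891·542)/(174·555) = 482922/96570 = 5.00075
Risk in exposed = 891/1065 = 0.83662; risk in unexposed = 555/1097 = 0.50593; RR = 1.65364
OR/RR = 5.00075 / 1.65364 = 3.02408
The outcome is not rare, so the OR lies further from 1 than the RR.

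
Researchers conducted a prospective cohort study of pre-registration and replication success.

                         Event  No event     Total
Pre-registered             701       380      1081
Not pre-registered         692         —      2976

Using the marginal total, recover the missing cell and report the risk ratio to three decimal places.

2.789

The missing cell is in the unexposed row: 2976 − 692 = 2284.
So a = 701, b = 380, c = 692, d = 2284.
RR = [a/(a+b)] / [c/(c+d)] = (701/1081) / (692/2976) = 0.64847/0.23253 = 2.78881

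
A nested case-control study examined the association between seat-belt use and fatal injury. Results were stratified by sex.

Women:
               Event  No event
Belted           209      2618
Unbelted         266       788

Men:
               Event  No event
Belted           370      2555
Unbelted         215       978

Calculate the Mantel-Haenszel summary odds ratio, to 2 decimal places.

OR_MH = Σ(aᵢdᵢ/nᵢ) / Σ(bᵢcᵢ/nᵢ), where nᵢ is the stratum total.
Stratum 1 (Women): n = 3881; a·d/n = 209·788/3881 = 42.4355; b·c/n = 2618·266/3881 = 179.4352
Stratum 2 (Men): n = 4118; a·d/n = 370·978/4118 = 87.8728; b·c/n = 2555·215/4118 = 133.3961
OR_MH = (42.4355 + 87.8728) / (179.4352 + 133.3961) = 130.3082 / 312.8313 = 0.41654

0.42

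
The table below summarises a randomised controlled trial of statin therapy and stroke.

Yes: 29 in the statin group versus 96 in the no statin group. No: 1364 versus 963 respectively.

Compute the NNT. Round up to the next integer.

Risk in treated group = 29/1393 = 0.02082; risk in control = 96/1059 = 0.09065.
Absolute risk reduction = 0.09065 − 0.02082 = 0.06983
NNT = 1 / ARR = 1 / 0.06983 = 14.320 → round up → 15

15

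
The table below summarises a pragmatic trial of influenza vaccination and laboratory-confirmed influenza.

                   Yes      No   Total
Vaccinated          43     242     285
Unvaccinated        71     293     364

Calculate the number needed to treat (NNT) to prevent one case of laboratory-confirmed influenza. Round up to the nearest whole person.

Risk in treated group = 43/285 = 0.15088; risk in control = 71/364 = 0.19505.
Absolute risk reduction = 0.19505 − 0.15088 = 0.04418
NNT = 1 / ARR = 1 / 0.04418 = 22.636 → round up → 23

23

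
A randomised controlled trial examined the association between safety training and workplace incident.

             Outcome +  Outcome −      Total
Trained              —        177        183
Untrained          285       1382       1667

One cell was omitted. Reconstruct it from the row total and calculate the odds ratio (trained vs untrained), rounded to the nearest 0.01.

The missing cell is in the exposed row: 183 − 177 = 6.
So a = 6, b = 177, c = 285, d = 1382.
OR = (a·d)/(b·c) = (6 × 1382) / (177 × 285) = 8292 / 50445 = 0.16438

0.16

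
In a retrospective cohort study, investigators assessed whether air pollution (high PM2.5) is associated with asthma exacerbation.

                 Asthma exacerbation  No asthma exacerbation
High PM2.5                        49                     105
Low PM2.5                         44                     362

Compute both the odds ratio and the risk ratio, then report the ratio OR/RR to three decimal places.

1.308

Cells: a = 49, b = 105, c = 44, d = 362.
OR = (49·362)/(105·44) = 17738/4620 = 3.83939
Risk in exposed = 49/154 = 0.31818; risk in unexposed = 44/406 = 0.10837; RR = 2.93595
OR/RR = 3.83939 / 2.93595 = 1.30772
The outcome is not rare, so the OR lies further from 1 than the RR.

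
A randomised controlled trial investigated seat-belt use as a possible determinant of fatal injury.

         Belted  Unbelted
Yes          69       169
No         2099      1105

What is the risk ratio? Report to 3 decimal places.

0.240

Reading the table with exposure as columns: a = 69 (Belted, case), b = 2099 (Belted, non-case), c = 169 (Unbelted, case), d = 1105.
Risk in exposed = 69/2168 = 0.03183; risk in unexposed = 169/1274 = 0.13265.
RR = 0.03183 / 0.13265 = 0.23992
The risk is 76% lower among the exposed than among the unexposed.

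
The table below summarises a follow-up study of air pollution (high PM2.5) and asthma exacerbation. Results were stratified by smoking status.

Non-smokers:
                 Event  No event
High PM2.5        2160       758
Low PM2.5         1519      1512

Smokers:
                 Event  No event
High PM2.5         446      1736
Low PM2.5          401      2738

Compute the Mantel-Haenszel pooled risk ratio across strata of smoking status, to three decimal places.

1.499

RR_MH = Σ(aᵢ·n₀ᵢ/nᵢ) / Σ(cᵢ·n₁ᵢ/nᵢ), with n₁ᵢ = aᵢ+bᵢ (exposed), n₀ᵢ = cᵢ+dᵢ (unexposed), nᵢ = n₁ᵢ+n₀ᵢ.
Stratum 1 (Non-smokers): n₁ = 2918, n₀ = 3031, n = 5949; a·n₀/n = 2160·3031/5949 = 1100.5144; c·n₁/n = 1519·2918/5949 = 745.0735
Stratum 2 (Smokers): n₁ = 2182, n₀ = 3139, n = 5321; a·n₀/n = 446·3139/5321 = 263.1073; c·n₁/n = 401·2182/5321 = 164.4394
RR_MH = (1100.5144 + 263.1073) / (745.0735 + 164.4394) = 1363.6217 / 909.5128 = 1.49929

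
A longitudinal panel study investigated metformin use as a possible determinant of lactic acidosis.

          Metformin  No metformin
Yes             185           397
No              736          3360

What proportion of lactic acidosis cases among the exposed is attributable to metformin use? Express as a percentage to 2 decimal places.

Reading the table with exposure as columns: a = 185 (Metformin, case), b = 736 (Metformin, non-case), c = 397 (No metformin, case), d = 3360.
Risk in exposed = 185/921 = 0.20087; risk in unexposed = 397/3757 = 0.10567.
RR = 0.20087/0.10567 = 1.90092
AR% = (RR − 1)/RR × 100 = (1.90092 − 1)/1.90092 × 100 = 47.3938%

47.39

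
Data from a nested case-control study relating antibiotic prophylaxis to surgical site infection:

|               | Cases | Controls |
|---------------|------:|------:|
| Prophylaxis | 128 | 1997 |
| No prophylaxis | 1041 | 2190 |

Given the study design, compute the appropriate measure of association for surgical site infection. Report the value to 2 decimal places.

0.13

Cells: a = 128, b = 1997, c = 1041, d = 2190.
This is a nested case-control study: participants were sampled on outcome status, so risks in the source population cannot be estimated directly — relative risk is not valid here. The odds ratio is the appropriate measure.
OR = (a·d)/(b·c) = (128 × 2190) / (1997 × 1041) = 280320 / 2078877 = 0.13484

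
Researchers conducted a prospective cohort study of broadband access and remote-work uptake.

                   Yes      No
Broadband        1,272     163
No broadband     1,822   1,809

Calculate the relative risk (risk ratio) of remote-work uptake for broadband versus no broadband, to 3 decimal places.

Cells: a = 1272, b = 163, c = 1822, d = 1809.
Risk in exposed = 1272/1435 = 0.88641; risk in unexposed = 1822/3631 = 0.50179.
RR = 0.88641 / 0.50179 = 1.76650
The risk among the exposed is 1.77 times that among the unexposed.

1.766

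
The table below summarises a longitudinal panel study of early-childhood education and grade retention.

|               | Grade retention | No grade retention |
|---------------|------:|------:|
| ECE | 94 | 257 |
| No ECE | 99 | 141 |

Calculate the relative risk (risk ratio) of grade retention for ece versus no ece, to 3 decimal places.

Cells: a = 94, b = 257, c = 99, d = 141.
Risk in exposed = 94/351 = 0.26781; risk in unexposed = 99/240 = 0.41250.
RR = 0.26781 / 0.41250 = 0.64923
The risk is 35% lower among the exposed than among the unexposed.

0.649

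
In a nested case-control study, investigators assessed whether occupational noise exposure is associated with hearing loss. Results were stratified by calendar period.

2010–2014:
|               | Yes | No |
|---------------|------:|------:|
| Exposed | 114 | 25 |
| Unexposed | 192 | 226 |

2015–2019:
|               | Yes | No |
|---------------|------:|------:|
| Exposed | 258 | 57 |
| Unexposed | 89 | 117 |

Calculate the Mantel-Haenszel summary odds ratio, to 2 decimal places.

OR_MH = Σ(aᵢdᵢ/nᵢ) / Σ(bᵢcᵢ/nᵢ), where nᵢ is the stratum total.
Stratum 1 (2010–2014): n = 557; a·d/n = 114·226/557 = 46.2549; b·c/n = 25·192/557 = 8.6176
Stratum 2 (2015–2019): n = 521; a·d/n = 258·117/521 = 57.9386; b·c/n = 57·89/521 = 9.7370
OR_MH = (46.2549 + 57.9386) / (8.6176 + 9.7370) = 104.1935 / 18.3546 = 5.67669

5.68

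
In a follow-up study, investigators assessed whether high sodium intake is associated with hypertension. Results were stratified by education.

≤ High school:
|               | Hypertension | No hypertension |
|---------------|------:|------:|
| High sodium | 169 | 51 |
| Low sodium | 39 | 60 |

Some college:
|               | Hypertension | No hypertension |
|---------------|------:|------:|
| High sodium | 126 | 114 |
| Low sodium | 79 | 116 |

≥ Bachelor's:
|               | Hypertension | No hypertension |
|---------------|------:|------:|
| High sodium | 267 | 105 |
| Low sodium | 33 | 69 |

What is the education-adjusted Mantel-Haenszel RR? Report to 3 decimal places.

1.726

RR_MH = Σ(aᵢ·n₀ᵢ/nᵢ) / Σ(cᵢ·n₁ᵢ/nᵢ), with n₁ᵢ = aᵢ+bᵢ (exposed), n₀ᵢ = cᵢ+dᵢ (unexposed), nᵢ = n₁ᵢ+n₀ᵢ.
Stratum 1 (≤ High school): n₁ = 220, n₀ = 99, n = 319; a·n₀/n = 169·99/319 = 52.4483; c·n₁/n = 39·220/319 = 26.8966
Stratum 2 (Some college): n₁ = 240, n₀ = 195, n = 435; a·n₀/n = 126·195/435 = 56.4828; c·n₁/n = 79·240/435 = 43.5862
Stratum 3 (≥ Bachelor's): n₁ = 372, n₀ = 102, n = 474; a·n₀/n = 267·102/474 = 57.4557; c·n₁/n = 33·372/474 = 25.8987
RR_MH = (52.4483 + 56.4828 + 57.4557) / (26.8966 + 43.5862 + 25.8987) = 166.3867 / 96.3815 = 1.72633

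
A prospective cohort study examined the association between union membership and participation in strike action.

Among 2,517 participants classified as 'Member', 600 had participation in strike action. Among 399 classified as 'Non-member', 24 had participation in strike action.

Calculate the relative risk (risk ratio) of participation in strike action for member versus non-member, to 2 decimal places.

3.96

From the description: a = 600, b = 1917, c = 24, d = 375.
Risk in exposed = 600/2517 = 0.23838; risk in unexposed = 24/399 = 0.06015.
RR = 0.23838 / 0.06015 = 3.96305
The risk among the exposed is 3.96 times that among the unexposed.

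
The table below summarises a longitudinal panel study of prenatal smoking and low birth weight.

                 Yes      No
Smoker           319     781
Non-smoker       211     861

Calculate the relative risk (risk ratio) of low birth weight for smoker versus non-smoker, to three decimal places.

Cells: a = 319, b = 781, c = 211, d = 861.
Risk in exposed = 319/1100 = 0.29000; risk in unexposed = 211/1072 = 0.19683.
RR = 0.29000 / 0.19683 = 1.47336
The risk among the exposed is 1.47 times that among the unexposed.

1.473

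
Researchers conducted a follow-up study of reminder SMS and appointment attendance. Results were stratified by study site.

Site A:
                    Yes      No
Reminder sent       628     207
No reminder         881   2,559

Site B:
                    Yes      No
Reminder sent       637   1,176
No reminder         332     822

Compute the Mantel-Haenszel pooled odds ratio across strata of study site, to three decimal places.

3.170

OR_MH = Σ(aᵢdᵢ/nᵢ) / Σ(bᵢcᵢ/nᵢ), where nᵢ is the stratum total.
Stratum 1 (Site A): n = 4275; a·d/n = 628·2559/4275 = 375.9186; b·c/n = 207·881/4275 = 42.6589
Stratum 2 (Site B): n = 2967; a·d/n = 637·822/2967 = 176.4793; b·c/n = 1176·332/2967 = 131.5915
OR_MH = (375.9186 + 176.4793) / (42.6589 + 131.5915) = 552.3979 / 174.2505 = 3.17014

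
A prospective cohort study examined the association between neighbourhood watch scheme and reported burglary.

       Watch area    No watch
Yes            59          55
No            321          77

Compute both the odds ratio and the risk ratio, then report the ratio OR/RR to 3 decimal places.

0.691

Reading the table with exposure as columns: a = 59 (Watch area, case), b = 321 (Watch area, non-case), c = 55 (No watch, case), d = 77.
OR = (59·77)/(321·55) = 4543/17655 = 0.25732
Risk in exposed = 59/380 = 0.15526; risk in unexposed = 55/132 = 0.41667; RR = 0.37263
OR/RR = 0.25732 / 0.37263 = 0.69055
The outcome is not rare, so the OR lies further from 1 than the RR.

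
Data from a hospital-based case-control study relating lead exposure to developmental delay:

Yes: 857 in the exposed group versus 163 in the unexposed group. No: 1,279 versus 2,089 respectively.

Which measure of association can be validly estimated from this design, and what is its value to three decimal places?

8.587

From the description: a = 857, b = 1279, c = 163, d = 2089.
This is a hospital-based case-control study: participants were sampled on outcome status, so risks in the source population cannot be estimated directly — relative risk is not valid here. The odds ratio is the appropriate measure.
OR = (a·d)/(b·c) = (857 × 2089) / (1279 × 163) = 1790273 / 208477 = 8.58739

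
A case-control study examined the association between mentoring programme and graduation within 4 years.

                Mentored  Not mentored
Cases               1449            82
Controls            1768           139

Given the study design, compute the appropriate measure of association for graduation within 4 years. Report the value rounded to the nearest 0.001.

1.389

Reading the table with exposure as columns: a = 1449 (Mentored, case), b = 1768 (Mentored, non-case), c = 82 (Not mentored, case), d = 139.
This is a case-control study: participants were sampled on outcome status, so risks in the source population cannot be estimated directly — relative risk is not valid here. The odds ratio is the appropriate measure.
OR = (a·d)/(b·c) = (1449 × 139) / (1768 × 82) = 201411 / 144976 = 1.38927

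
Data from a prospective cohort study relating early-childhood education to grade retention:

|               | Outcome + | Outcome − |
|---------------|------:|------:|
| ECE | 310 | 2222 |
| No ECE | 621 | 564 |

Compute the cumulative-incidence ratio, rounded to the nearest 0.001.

Cells: a = 310, b = 2222, c = 621, d = 564.
Risk in exposed = 310/2532 = 0.12243; risk in unexposed = 621/1185 = 0.52405.
RR = 0.12243 / 0.52405 = 0.23363
The risk is 77% lower among the exposed than among the unexposed.

0.234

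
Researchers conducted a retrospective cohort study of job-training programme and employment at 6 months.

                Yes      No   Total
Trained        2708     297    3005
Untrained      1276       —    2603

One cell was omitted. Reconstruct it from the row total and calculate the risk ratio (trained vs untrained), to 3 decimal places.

The missing cell is in the unexposed row: 2603 − 1276 = 1327.
So a = 2708, b = 297, c = 1276, d = 1327.
RR = [a/(a+b)] / [c/(c+d)] = (2708/3005) / (1276/2603) = 0.90116/0.49020 = 1.83835

1.838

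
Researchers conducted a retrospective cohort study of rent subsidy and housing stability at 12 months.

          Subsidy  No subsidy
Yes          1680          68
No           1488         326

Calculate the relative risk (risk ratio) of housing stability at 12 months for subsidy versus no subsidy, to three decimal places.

Reading the table with exposure as columns: a = 1680 (Subsidy, case), b = 1488 (Subsidy, non-case), c = 68 (No subsidy, case), d = 326.
Risk in exposed = 1680/3168 = 0.53030; risk in unexposed = 68/394 = 0.17259.
RR = 0.53030 / 0.17259 = 3.07264
The risk among the exposed is 3.07 times that among the unexposed.

3.073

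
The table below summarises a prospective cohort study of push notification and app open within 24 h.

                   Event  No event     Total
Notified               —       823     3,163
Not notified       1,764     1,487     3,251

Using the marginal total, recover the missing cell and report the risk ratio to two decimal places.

The missing cell is in the exposed row: 3163 − 823 = 2340.
So a = 2340, b = 823, c = 1764, d = 1487.
RR = [a/(a+b)] / [c/(c+d)] = (2340/3163) / (1764/3251) = 0.73980/0.54260 = 1.36344

1.36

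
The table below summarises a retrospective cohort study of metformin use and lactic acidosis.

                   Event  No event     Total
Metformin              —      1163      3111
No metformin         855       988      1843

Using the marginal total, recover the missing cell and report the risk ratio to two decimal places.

1.35

The missing cell is in the exposed row: 3111 − 1163 = 1948.
So a = 1948, b = 1163, c = 855, d = 988.
RR = [a/(a+b)] / [c/(c+d)] = (1948/3111) / (855/1843) = 0.62617/0.46392 = 1.34973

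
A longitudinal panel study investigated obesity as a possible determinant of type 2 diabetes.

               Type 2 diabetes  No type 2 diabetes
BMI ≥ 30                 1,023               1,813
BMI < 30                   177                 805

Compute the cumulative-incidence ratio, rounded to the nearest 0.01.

2.00

Cells: a = 1023, b = 1813, c = 177, d = 805.
Risk in exposed = 1023/2836 = 0.36072; risk in unexposed = 177/982 = 0.18024.
RR = 0.36072 / 0.18024 = 2.00128
The risk among the exposed is 2.00 times that among the unexposed.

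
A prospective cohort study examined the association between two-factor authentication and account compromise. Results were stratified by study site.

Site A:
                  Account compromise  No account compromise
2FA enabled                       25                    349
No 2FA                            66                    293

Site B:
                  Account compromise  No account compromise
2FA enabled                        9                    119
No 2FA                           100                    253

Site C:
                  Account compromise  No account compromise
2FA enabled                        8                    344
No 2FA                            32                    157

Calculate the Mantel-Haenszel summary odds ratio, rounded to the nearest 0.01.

0.22

OR_MH = Σ(aᵢdᵢ/nᵢ) / Σ(bᵢcᵢ/nᵢ), where nᵢ is the stratum total.
Stratum 1 (Site A): n = 733; a·d/n = 25·293/733 = 9.9932; b·c/n = 349·66/733 = 31.4243
Stratum 2 (Site B): n = 481; a·d/n = 9·253/481 = 4.7339; b·c/n = 119·100/481 = 24.7401
Stratum 3 (Site C): n = 541; a·d/n = 8·157/541 = 2.3216; b·c/n = 344·32/541 = 20.3475
OR_MH = (9.9932 + 4.7339 + 2.3216) / (31.4243 + 24.7401 + 20.3475) = 17.0487 / 76.5119 = 0.22282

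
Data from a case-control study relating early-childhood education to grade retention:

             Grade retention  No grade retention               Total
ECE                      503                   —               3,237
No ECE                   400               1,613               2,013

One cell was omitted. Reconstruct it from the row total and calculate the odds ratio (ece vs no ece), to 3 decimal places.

0.742

The missing cell is in the exposed row: 3237 − 503 = 2734.
So a = 503, b = 2734, c = 400, d = 1613.
OR = (a·d)/(b·c) = (503 × 1613) / (2734 × 400) = 811339 / 1093600 = 0.74190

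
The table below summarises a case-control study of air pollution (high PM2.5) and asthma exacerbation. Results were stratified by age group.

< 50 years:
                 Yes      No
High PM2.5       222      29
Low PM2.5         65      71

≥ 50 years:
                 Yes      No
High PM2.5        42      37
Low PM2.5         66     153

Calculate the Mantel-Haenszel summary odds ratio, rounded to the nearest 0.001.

OR_MH = Σ(aᵢdᵢ/nᵢ) / Σ(bᵢcᵢ/nᵢ), where nᵢ is the stratum total.
Stratum 1 (< 50 years): n = 387; a·d/n = 222·71/387 = 40.7287; b·c/n = 29·65/387 = 4.8708
Stratum 2 (≥ 50 years): n = 298; a·d/n = 42·153/298 = 21.5638; b·c/n = 37·66/298 = 8.1946
OR_MH = (40.7287 + 21.5638) / (4.8708 + 8.1946) = 62.2924 / 13.0654 = 4.76773

4.768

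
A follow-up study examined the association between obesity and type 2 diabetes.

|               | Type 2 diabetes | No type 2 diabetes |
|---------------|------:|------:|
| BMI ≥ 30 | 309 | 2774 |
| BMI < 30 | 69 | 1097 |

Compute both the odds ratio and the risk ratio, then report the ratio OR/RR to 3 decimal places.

Cells: a = 309, b = 2774, c = 69, d = 1097.
OR = (309·1097)/(2774·69) = 338973/191406 = 1.77096
Risk in exposed = 309/3083 = 0.10023; risk in unexposed = 69/1166 = 0.05918; RR = 1.69369
OR/RR = 1.77096 / 1.69369 = 1.04562
The outcome is not rare, so the OR lies further from 1 than the RR.

1.046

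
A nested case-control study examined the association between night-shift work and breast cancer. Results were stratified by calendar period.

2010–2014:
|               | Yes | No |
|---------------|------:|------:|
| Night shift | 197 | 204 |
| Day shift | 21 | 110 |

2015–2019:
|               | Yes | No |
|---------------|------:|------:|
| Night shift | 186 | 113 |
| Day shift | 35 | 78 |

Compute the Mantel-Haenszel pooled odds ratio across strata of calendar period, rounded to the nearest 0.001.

4.302

OR_MH = Σ(aᵢdᵢ/nᵢ) / Σ(bᵢcᵢ/nᵢ), where nᵢ is the stratum total.
Stratum 1 (2010–2014): n = 532; a·d/n = 197·110/532 = 40.7331; b·c/n = 204·21/532 = 8.0526
Stratum 2 (2015–2019): n = 412; a·d/n = 186·78/412 = 35.2136; b·c/n = 113·35/412 = 9.5995
OR_MH = (40.7331 + 35.2136) / (8.0526 + 9.5995) = 75.9467 / 17.6521 = 4.30240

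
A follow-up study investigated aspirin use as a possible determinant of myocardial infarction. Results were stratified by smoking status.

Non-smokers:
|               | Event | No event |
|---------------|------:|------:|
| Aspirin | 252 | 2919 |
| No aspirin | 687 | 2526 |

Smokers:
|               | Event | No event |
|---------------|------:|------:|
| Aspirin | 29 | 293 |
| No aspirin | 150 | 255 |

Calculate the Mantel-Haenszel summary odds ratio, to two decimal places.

OR_MH = Σ(aᵢdᵢ/nᵢ) / Σ(bᵢcᵢ/nᵢ), where nᵢ is the stratum total.
Stratum 1 (Non-smokers): n = 6384; a·d/n = 252·2526/6384 = 99.7105; b·c/n = 2919·687/6384 = 314.1217
Stratum 2 (Smokers): n = 727; a·d/n = 29·255/727 = 10.1719; b·c/n = 293·150/727 = 60.4539
OR_MH = (99.7105 + 10.1719) / (314.1217 + 60.4539) = 109.8825 / 374.5756 = 0.29335

0.29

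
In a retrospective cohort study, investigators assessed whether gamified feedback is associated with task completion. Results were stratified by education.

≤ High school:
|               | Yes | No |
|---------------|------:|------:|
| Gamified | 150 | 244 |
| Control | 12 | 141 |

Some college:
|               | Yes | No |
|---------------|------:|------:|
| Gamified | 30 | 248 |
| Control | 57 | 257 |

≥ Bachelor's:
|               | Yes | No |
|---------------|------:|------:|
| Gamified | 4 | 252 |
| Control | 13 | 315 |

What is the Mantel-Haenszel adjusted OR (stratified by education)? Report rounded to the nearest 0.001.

OR_MH = Σ(aᵢdᵢ/nᵢ) / Σ(bᵢcᵢ/nᵢ), where nᵢ is the stratum total.
Stratum 1 (≤ High school): n = 547; a·d/n = 150·141/547 = 38.6654; b·c/n = 244·12/547 = 5.3528
Stratum 2 (Some college): n = 592; a·d/n = 30·257/592 = 13.0236; b·c/n = 248·57/592 = 23.8784
Stratum 3 (≥ Bachelor's): n = 584; a·d/n = 4·315/584 = 2.1575; b·c/n = 252·13/584 = 5.6096
OR_MH = (38.6654 + 13.0236 + 2.1575) / (5.3528 + 23.8784 + 5.6096) = 53.8466 / 34.8408 = 1.54550

1.546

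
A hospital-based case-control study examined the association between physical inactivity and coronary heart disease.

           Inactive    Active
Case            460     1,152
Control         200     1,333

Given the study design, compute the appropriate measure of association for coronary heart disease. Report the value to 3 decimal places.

2.661

Reading the table with exposure as columns: a = 460 (Inactive, case), b = 200 (Inactive, non-case), c = 1152 (Active, case), d = 1333.
This is a hospital-based case-control study: participants were sampled on outcome status, so risks in the source population cannot be estimated directly — relative risk is not valid here. The odds ratio is the appropriate measure.
OR = (a·d)/(b·c) = (460 × 1333) / (200 × 1152) = 613180 / 230400 = 2.66137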